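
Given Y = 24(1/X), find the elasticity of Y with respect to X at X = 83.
Elasticity = -1

Elasticity = (dY/dX) · (X/Y)

dY/dX = -24/X²
At X = 83: dY/dX = -24/6889, Y = 24/83

Elasticity = (-24/6889) · (83 / (24/83)) = -1

Interpretation: for a small percentage change in X, the percentage change in Y is approximately -1.00 times as large.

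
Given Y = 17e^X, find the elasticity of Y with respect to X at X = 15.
Elasticity = 15

Elasticity = (dY/dX) · (X/Y)

dY/dX = 17·e^X
At X = 15: dY/dX = 17·e^15, Y = 17·e^15

Elasticity = (17·e^15) · (15 / (17·e^15)) = 15

Interpretation: for a small percentage change in X, the percentage change in Y is approximately 15.00 times as large.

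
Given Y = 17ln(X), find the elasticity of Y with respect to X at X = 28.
Elasticity = 1/ln(28) ≈ 0.3001

Elasticity = (dY/dX) · (X/Y)

dY/dX = 17/X
At X = 28: dY/dX = 17/28, Y = 17·ln(28)

Elasticity = (17/28) · (28 / (17·ln(28))) = 1/ln(28) ≈ 0.3001

Interpretation: for a small percentage change in X, the percentage change in Y is approximately 0.30 times as large.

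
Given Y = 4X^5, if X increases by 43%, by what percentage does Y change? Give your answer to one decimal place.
498.0%

For Y = 4X^5:
If X → X(1 + 0.43)
Then Y → Y · (1 + 0.43)^5
     ≈ Y · 5.9797

Percentage change = ((1 + 0.43)^5 − 1) × 100% ≈ 498.0%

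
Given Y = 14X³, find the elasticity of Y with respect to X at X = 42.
Elasticity = 3

Elasticity = (dY/dX) · (X/Y)

dY/dX = 42·X²
At X = 42: dY/dX = 74088, Y = 1037232

Elasticity = 74088 · (42 / 1037232) = 3

Interpretation: for a small percentage change in X, the percentage change in Y is approximately 3.00 times as large.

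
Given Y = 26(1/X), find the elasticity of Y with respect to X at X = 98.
Elasticity = -1

Elasticity = (dY/dX) · (X/Y)

dY/dX = -26/X²
At X = 98: dY/dX = -13/4802, Y = 13/49

Elasticity = (-13/4802) · (98 / (13/49)) = -1

Interpretation: for a small percentage change in X, the percentage change in Y is approximately -1.00 times as large.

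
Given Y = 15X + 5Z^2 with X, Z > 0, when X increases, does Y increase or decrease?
Y increases

Taking the partial derivative:
∂Y/∂X = 15

∂Y/∂X = 15 > 0 (assuming positive values)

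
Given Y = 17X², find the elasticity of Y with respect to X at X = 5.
Elasticity = 2

Elasticity = (dY/dX) · (X/Y)

dY/dX = 34·X
At X = 5: dY/dX = 170, Y = 425

Elasticity = 170 · (5 / 425) = 2

Interpretation: for a small percentage change in X, the percentage change in Y is approximately 2.00 times as large.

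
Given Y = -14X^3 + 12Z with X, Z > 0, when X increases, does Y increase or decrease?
Y decreases

Taking the partial derivative:
∂Y/∂X = -42X^2

∂Y/∂X = -42X^2 < 0 (assuming positive values)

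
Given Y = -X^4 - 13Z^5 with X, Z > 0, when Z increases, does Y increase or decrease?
Y decreases

Taking the partial derivative:
∂Y/∂Z = -65Z^4

∂Y/∂Z = -65Z^4 < 0 (assuming positive values)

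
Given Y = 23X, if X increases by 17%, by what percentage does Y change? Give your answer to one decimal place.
17.0%

For Y = 23X:
If X → X(1 + 0.17)
Then Y → Y · (1 + 0.17)^1
     = Y · 1.1700

Percentage change = ((1 + 0.17)^1 − 1) × 100% = 17.0%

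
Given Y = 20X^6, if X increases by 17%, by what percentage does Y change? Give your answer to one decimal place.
156.5%

For Y = 20X^6:
If X → X(1 + 0.17)
Then Y → Y · (1 + 0.17)^6
     ≈ Y · 2.5652

Percentage change = ((1 + 0.17)^6 − 1) × 100% ≈ 156.5%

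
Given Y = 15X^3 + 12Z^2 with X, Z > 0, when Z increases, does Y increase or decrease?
Y increases

Taking the partial derivative:
∂Y/∂Z = 24Z

∂Y/∂Z = 24Z > 0 (assuming positive values)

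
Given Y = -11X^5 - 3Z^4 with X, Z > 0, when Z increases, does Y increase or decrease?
Y decreases

Taking the partial derivative:
∂Y/∂Z = -12Z^3

∂Y/∂Z = -12Z^3 < 0 (assuming positive values)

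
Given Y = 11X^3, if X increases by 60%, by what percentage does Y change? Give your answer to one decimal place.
309.6%

For Y = 11X^3:
If X → X(1 + 0.6)
Then Y → Y · (1 + 0.6)^3
     = Y · 4.0960

Percentage change = ((1 + 0.6)^3 − 1) × 100% = 309.6%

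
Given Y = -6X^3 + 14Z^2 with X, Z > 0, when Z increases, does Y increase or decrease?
Y increases

Taking the partial derivative:
∂Y/∂Z = 28Z

∂Y/∂Z = 28Z > 0 (assuming positive values)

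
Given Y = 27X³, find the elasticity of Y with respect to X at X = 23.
Elasticity = 3

Elasticity = (dY/dX) · (X/Y)

dY/dX = 81·X²
At X = 23: dY/dX = 42849, Y = 328509

Elasticity = 42849 · (23 / 328509) = 3

Interpretation: for a small percentage change in X, the percentage change in Y is approximately 3.00 times as large.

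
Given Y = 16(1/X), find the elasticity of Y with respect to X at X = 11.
Elasticity = -1

Elasticity = (dY/dX) · (X/Y)

dY/dX = -16/X²
At X = 11: dY/dX = -16/121, Y = 16/11

Elasticity = (-16/121) · (11 / (16/11)) = -1

Interpretation: for a small percentage change in X, the percentage change in Y is approximately -1.00 times as large.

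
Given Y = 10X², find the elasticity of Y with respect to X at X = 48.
Elasticity = 2

Elasticity = (dY/dX) · (X/Y)

dY/dX = 20·X
At X = 48: dY/dX = 960, Y = 23040

Elasticity = 960 · (48 / 23040) = 2

Interpretation: for a small percentage change in X, the percentage change in Y is approximately 2.00 times as large.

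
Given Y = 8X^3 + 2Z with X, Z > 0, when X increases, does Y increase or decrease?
Y increases

Taking the partial derivative:
∂Y/∂X = 24X^2

∂Y/∂X = 24X^2 > 0 (assuming positive values)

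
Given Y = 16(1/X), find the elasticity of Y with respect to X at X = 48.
Elasticity = -1

Elasticity = (dY/dX) · (X/Y)

dY/dX = -16/X²
At X = 48: dY/dX = -1/144, Y = 1/3

Elasticity = (-1/144) · (48 / (1/3)) = -1

Interpretation: for a small percentage change in X, the percentage change in Y is approximately -1.00 times as large.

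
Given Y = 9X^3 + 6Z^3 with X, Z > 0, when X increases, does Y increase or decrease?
Y increases

Taking the partial derivative:
∂Y/∂X = 27X^2

∂Y/∂X = 27X^2 > 0 (assuming positive values)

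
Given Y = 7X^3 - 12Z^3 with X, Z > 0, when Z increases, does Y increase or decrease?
Y decreases

Taking the partial derivative:
∂Y/∂Z = -36Z^2

∂Y/∂Z = -36Z^2 < 0 (assuming positive values)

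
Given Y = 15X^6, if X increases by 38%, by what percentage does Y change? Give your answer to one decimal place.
590.7%

For Y = 15X^6:
If X → X(1 + 0.38)
Then Y → Y · (1 + 0.38)^6
     ≈ Y · 6.9068

Percentage change = ((1 + 0.38)^6 − 1) × 100% ≈ 590.7%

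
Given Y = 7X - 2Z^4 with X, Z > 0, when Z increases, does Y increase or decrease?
Y decreases

Taking the partial derivative:
∂Y/∂Z = -8Z^3

∂Y/∂Z = -8Z^3 < 0 (assuming positive values)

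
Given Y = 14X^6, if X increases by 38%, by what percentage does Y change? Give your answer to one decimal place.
590.7%

For Y = 14X^6:
If X → X(1 + 0.38)
Then Y → Y · (1 + 0.38)^6
     ≈ Y · 6.9068

Percentage change = ((1 + 0.38)^6 − 1) × 100% ≈ 590.7%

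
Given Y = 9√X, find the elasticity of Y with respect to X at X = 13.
Elasticity = 1/2

Elasticity = (dY/dX) · (X/Y)

dY/dX = 9/(2·√X)
At X = 13: dY/dX = 9·√13/26, Y = 9·√13

Elasticity = (9·√13/26) · (13 / (9·√13)) = 1/2

Interpretation: for a small percentage change in X, the percentage change in Y is approximately 0.50 times as large.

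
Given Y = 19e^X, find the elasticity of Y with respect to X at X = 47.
Elasticity = 47

Elasticity = (dY/dX) · (X/Y)

dY/dX = 19·e^X
At X = 47: dY/dX = 19·e^47, Y = 19·e^47

Elasticity = (19·e^47) · (47 / (19·e^47)) = 47

Interpretation: for a small percentage change in X, the percentage change in Y is approximately 47.00 times as large.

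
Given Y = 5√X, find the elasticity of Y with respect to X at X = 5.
Elasticity = 1/2

Elasticity = (dY/dX) · (X/Y)

dY/dX = 5/(2·√X)
At X = 5: dY/dX = √5/2, Y = 5·√5

Elasticity = (√5/2) · (5 / (5·√5)) = 1/2

Interpretation: for a small percentage change in X, the percentage change in Y is approximately 0.50 times as large.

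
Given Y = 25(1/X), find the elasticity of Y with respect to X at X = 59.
Elasticity = -1

Elasticity = (dY/dX) · (X/Y)

dY/dX = -25/X²
At X = 59: dY/dX = -25/3481, Y = 25/59

Elasticity = (-25/3481) · (59 / (25/59)) = -1

Interpretation: for a small percentage change in X, the percentage change in Y is approximately -1.00 times as large.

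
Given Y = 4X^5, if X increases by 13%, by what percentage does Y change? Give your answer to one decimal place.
84.2%

For Y = 4X^5:
If X → X(1 + 0.13)
Then Y → Y · (1 + 0.13)^5
     ≈ Y · 1.8424

Percentage change = ((1 + 0.13)^5 − 1) × 100% ≈ 84.2%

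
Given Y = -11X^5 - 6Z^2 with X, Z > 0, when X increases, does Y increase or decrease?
Y decreases

Taking the partial derivative:
∂Y/∂X = -55X^4

∂Y/∂X = -55X^4 < 0 (assuming positive values)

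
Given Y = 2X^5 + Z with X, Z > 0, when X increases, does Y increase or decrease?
Y increases

Taking the partial derivative:
∂Y/∂X = 10X^4

∂Y/∂X = 10X^4 > 0 (assuming positive values)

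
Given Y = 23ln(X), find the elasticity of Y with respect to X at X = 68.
Elasticity = 1/ln(68) ≈ 0.2370

Elasticity = (dY/dX) · (X/Y)

dY/dX = 23/X
At X = 68: dY/dX = 23/68, Y = 23·ln(68)

Elasticity = (23/68) · (68 / (23·ln(68))) = 1/ln(68) ≈ 0.2370

Interpretation: for a small percentage change in X, the percentage change in Y is approximately 0.24 times as large.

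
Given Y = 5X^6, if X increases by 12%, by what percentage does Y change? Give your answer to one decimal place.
97.4%

For Y = 5X^6:
If X → X(1 + 0.12)
Then Y → Y · (1 + 0.12)^6
     ≈ Y · 1.9738

Percentage change = ((1 + 0.12)^6 − 1) × 100% ≈ 97.4%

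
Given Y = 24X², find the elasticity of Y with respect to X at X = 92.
Elasticity = 2

Elasticity = (dY/dX) · (X/Y)

dY/dX = 48·X
At X = 92: dY/dX = 4416, Y = 203136

Elasticity = 4416 · (92 / 203136) = 2

Interpretation: for a small percentage change in X, the percentage change in Y is approximately 2.00 times as large.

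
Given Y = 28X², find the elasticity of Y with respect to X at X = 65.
Elasticity = 2

Elasticity = (dY/dX) · (X/Y)

dY/dX = 56·X
At X = 65: dY/dX = 3640, Y = 118300

Elasticity = 3640 · (65 / 118300) = 2

Interpretation: for a small percentage change in X, the percentage change in Y is approximately 2.00 times as large.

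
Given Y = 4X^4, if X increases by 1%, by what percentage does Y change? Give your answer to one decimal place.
4.1%

For Y = 4X^4:
If X → X(1 + 0.01)
Then Y → Y · (1 + 0.01)^4
     ≈ Y · 1.0406

Percentage change = ((1 + 0.01)^4 − 1) × 100% ≈ 4.1%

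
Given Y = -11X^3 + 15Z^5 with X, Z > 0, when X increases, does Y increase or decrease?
Y decreases

Taking the partial derivative:
∂Y/∂X = -33X^2

∂Y/∂X = -33X^2 < 0 (assuming positive values)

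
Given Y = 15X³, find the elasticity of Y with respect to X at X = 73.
Elasticity = 3

Elasticity = (dY/dX) · (X/Y)

dY/dX = 45·X²
At X = 73: dY/dX = 239805, Y = 5835255

Elasticity = 239805 · (73 / 5835255) = 3

Interpretation: for a small percentage change in X, the percentage change in Y is approximately 3.00 times as large.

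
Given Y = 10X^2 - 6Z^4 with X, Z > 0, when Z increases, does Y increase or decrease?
Y decreases

Taking the partial derivative:
∂Y/∂Z = -24Z^3

∂Y/∂Z = -24Z^3 < 0 (assuming positive values)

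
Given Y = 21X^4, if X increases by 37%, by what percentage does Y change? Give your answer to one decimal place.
252.3%

For Y = 21X^4:
If X → X(1 + 0.37)
Then Y → Y · (1 + 0.37)^4
     ≈ Y · 3.5228

Percentage change = ((1 + 0.37)^4 − 1) × 100% ≈ 252.3%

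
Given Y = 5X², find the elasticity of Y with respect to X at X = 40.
Elasticity = 2

Elasticity = (dY/dX) · (X/Y)

dY/dX = 10·X
At X = 40: dY/dX = 400, Y = 8000

Elasticity = 400 · (40 / 8000) = 2

Interpretation: for a small percentage change in X, the percentage change in Y is approximately 2.00 times as large.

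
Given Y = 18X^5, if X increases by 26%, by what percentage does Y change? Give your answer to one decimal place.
217.6%

For Y = 18X^5:
If X → X(1 + 0.26)
Then Y → Y · (1 + 0.26)^5
     ≈ Y · 3.1758

Percentage change = ((1 + 0.26)^5 − 1) × 100% ≈ 217.6%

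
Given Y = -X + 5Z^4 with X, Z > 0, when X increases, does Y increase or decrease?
Y decreases

Taking the partial derivative:
∂Y/∂X = -1

∂Y/∂X = -1 < 0 (assuming positive values)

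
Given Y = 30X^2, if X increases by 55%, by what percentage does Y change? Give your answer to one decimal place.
140.3%

For Y = 30X^2:
If X → X(1 + 0.55)
Then Y → Y · (1 + 0.55)^2
     = Y · 2.4025

Percentage change = ((1 + 0.55)^2 − 1) × 100% ≈ 140.3%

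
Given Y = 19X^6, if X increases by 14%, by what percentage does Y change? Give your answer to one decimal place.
119.5%

For Y = 19X^6:
If X → X(1 + 0.14)
Then Y → Y · (1 + 0.14)^6
     ≈ Y · 2.1950

Percentage change = ((1 + 0.14)^6 − 1) × 100% ≈ 119.5%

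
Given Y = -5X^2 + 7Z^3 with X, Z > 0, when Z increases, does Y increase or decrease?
Y increases

Taking the partial derivative:
∂Y/∂Z = 21Z^2

∂Y/∂Z = 21Z^2 > 0 (assuming positive values)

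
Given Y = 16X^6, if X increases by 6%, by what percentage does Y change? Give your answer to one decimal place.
41.9%

For Y = 16X^6:
If X → X(1 + 0.06)
Then Y → Y · (1 + 0.06)^6
     ≈ Y · 1.4185

Percentage change = ((1 + 0.06)^6 − 1) × 100% ≈ 41.9%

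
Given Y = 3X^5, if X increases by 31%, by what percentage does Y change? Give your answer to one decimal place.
285.8%

For Y = 3X^5:
If X → X(1 + 0.31)
Then Y → Y · (1 + 0.31)^5
     ≈ Y · 3.8579

Percentage change = ((1 + 0.31)^5 − 1) × 100% ≈ 285.8%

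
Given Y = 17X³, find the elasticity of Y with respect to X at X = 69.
Elasticity = 3

Elasticity = (dY/dX) · (X/Y)

dY/dX = 51·X²
At X = 69: dY/dX = 242811, Y = 5584653

Elasticity = 242811 · (69 / 5584653) = 3

Interpretation: for a small percentage change in X, the percentage change in Y is approximately 3.00 times as large.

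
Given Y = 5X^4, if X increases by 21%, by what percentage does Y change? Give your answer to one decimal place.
114.4%

For Y = 5X^4:
If X → X(1 + 0.21)
Then Y → Y · (1 + 0.21)^4
     ≈ Y · 2.1436

Percentage change = ((1 + 0.21)^4 − 1) × 100% ≈ 114.4%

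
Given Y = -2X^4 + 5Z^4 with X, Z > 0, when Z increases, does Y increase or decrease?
Y increases

Taking the partial derivative:
∂Y/∂Z = 20Z^3

∂Y/∂Z = 20Z^3 > 0 (assuming positive values)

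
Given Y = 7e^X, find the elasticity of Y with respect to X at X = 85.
Elasticity = 85

Elasticity = (dY/dX) · (X/Y)

dY/dX = 7·e^X
At X = 85: dY/dX = 7·e^85, Y = 7·e^85

Elasticity = (7·e^85) · (85 / (7·e^85)) = 85

Interpretation: for a small percentage change in X, the percentage change in Y is approximately 85.00 times as large.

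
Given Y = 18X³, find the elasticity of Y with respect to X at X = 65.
Elasticity = 3

Elasticity = (dY/dX) · (X/Y)

dY/dX = 54·X²
At X = 65: dY/dX = 228150, Y = 4943250

Elasticity = 228150 · (65 / 4943250) = 3

Interpretation: for a small percentage change in X, the percentage change in Y is approximately 3.00 times as large.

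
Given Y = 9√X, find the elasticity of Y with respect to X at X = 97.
Elasticity = 1/2

Elasticity = (dY/dX) · (X/Y)

dY/dX = 9/(2·√X)
At X = 97: dY/dX = 9·√97/194, Y = 9·√97

Elasticity = (9·√97/194) · (97 / (9·√97)) = 1/2

Interpretation: for a small percentage change in X, the percentage change in Y is approximately 0.50 times as large.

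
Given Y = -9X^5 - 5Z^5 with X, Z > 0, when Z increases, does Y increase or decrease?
Y decreases

Taking the partial derivative:
∂Y/∂Z = -25Z^4

∂Y/∂Z = -25Z^4 < 0 (assuming positive values)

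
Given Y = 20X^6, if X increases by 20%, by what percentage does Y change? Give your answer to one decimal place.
198.6%

For Y = 20X^6:
If X → X(1 + 0.2)
Then Y → Y · (1 + 0.2)^6
     ≈ Y · 2.9860

Percentage change = ((1 + 0.2)^6 − 1) × 100% ≈ 198.6%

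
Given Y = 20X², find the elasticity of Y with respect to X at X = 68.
Elasticity = 2

Elasticity = (dY/dX) · (X/Y)

dY/dX = 40·X
At X = 68: dY/dX = 2720, Y = 92480

Elasticity = 2720 · (68 / 92480) = 2

Interpretation: for a small percentage change in X, the percentage change in Y is approximately 2.00 times as large.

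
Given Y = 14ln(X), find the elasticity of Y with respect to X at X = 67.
Elasticity = 1/ln(67) ≈ 0.2378

Elasticity = (dY/dX) · (X/Y)

dY/dX = 14/X
At X = 67: dY/dX = 14/67, Y = 14·ln(67)

Elasticity = (14/67) · (67 / (14·ln(67))) = 1/ln(67) ≈ 0.2378

Interpretation: for a small percentage change in X, the percentage change in Y is approximately 0.24 times as large.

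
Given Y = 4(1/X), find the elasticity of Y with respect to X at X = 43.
Elasticity = -1

Elasticity = (dY/dX) · (X/Y)

dY/dX = -4/X²
At X = 43: dY/dX = -4/1849, Y = 4/43

Elasticity = (-4/1849) · (43 / (4/43)) = -1

Interpretation: for a small percentage change in X, the percentage change in Y is approximately -1.00 times as large.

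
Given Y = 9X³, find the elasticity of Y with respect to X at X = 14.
Elasticity = 3

Elasticity = (dY/dX) · (X/Y)

dY/dX = 27·X²
At X = 14: dY/dX = 5292, Y = 24696

Elasticity = 5292 · (14 / 24696) = 3

Interpretation: for a small percentage change in X, the percentage change in Y is approximately 3.00 times as large.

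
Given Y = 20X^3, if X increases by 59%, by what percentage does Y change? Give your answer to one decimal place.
302.0%

For Y = 20X^3:
If X → X(1 + 0.59)
Then Y → Y · (1 + 0.59)^3
     ≈ Y · 4.0197

Percentage change = ((1 + 0.59)^3 − 1) × 100% ≈ 302.0%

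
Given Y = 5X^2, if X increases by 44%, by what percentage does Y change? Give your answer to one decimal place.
107.4%

For Y = 5X^2:
If X → X(1 + 0.44)
Then Y → Y · (1 + 0.44)^2
     = Y · 2.0736

Percentage change = ((1 + 0.44)^2 − 1) × 100% ≈ 107.4%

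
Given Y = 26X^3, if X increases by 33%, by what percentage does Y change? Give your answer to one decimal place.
135.3%

For Y = 26X^3:
If X → X(1 + 0.33)
Then Y → Y · (1 + 0.33)^3
     ≈ Y · 2.3526

Percentage change = ((1 + 0.33)^3 − 1) × 100% ≈ 135.3%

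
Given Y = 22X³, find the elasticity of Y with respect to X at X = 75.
Elasticity = 3

Elasticity = (dY/dX) · (X/Y)

dY/dX = 66·X²
At X = 75: dY/dX = 371250, Y = 9281250

Elasticity = 371250 · (75 / 9281250) = 3

Interpretation: for a small percentage change in X, the percentage change in Y is approximately 3.00 times as large.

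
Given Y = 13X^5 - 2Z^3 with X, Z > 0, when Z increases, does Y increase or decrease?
Y decreases

Taking the partial derivative:
∂Y/∂Z = -6Z^2

∂Y/∂Z = -6Z^2 < 0 (assuming positive values)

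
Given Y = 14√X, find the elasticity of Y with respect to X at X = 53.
Elasticity = 1/2

Elasticity = (dY/dX) · (X/Y)

dY/dX = 7/√X
At X = 53: dY/dX = 7·√53/53, Y = 14·√53

Elasticity = (7·√53/53) · (53 / (14·√53)) = 1/2

Interpretation: for a small percentage change in X, the percentage change in Y is approximately 0.50 times as large.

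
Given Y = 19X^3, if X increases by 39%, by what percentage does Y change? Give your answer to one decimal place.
168.6%

For Y = 19X^3:
If X → X(1 + 0.39)
Then Y → Y · (1 + 0.39)^3
     ≈ Y · 2.6856

Percentage change = ((1 + 0.39)^3 − 1) × 100% ≈ 168.6%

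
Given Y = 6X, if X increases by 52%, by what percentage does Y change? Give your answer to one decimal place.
52.0%

For Y = 6X:
If X → X(1 + 0.52)
Then Y → Y · (1 + 0.52)^1
     = Y · 1.5200

Percentage change = ((1 + 0.52)^1 − 1) × 100% = 52.0%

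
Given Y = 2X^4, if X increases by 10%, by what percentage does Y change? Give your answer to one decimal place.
46.4%

For Y = 2X^4:
If X → X(1 + 0.1)
Then Y → Y · (1 + 0.1)^4
     = Y · 1.4641

Percentage change = ((1 + 0.1)^4 − 1) × 100% ≈ 46.4%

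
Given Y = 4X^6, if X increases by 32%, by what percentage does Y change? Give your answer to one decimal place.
429.0%

For Y = 4X^6:
If X → X(1 + 0.32)
Then Y → Y · (1 + 0.32)^6
     ≈ Y · 5.2899

Percentage change = ((1 + 0.32)^6 − 1) × 100% ≈ 429.0%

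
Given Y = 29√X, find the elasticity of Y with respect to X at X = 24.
Elasticity = 1/2

Elasticity = (dY/dX) · (X/Y)

dY/dX = 29/(2·√X)
At X = 24: dY/dX = 29·√6/24, Y = 58·√6

Elasticity = (29·√6/24) · (24 / (58·√6)) = 1/2

Interpretation: for a small percentage change in X, the percentage change in Y is approximately 0.50 times as large.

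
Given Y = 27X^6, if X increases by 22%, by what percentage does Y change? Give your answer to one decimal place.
229.7%

For Y = 27X^6:
If X → X(1 + 0.22)
Then Y → Y · (1 + 0.22)^6
     ≈ Y · 3.2973

Percentage change = ((1 + 0.22)^6 − 1) × 100% ≈ 229.7%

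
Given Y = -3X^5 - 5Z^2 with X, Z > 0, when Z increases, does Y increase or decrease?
Y decreases

Taking the partial derivative:
∂Y/∂Z = -10Z

∂Y/∂Z = -10Z < 0 (assuming positive values)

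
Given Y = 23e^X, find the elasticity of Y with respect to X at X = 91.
Elasticity = 91

Elasticity = (dY/dX) · (X/Y)

dY/dX = 23·e^X
At X = 91: dY/dX = 23·e^91, Y = 23·e^91

Elasticity = (23·e^91) · (91 / (23·e^91)) = 91

Interpretation: for a small percentage change in X, the percentage change in Y is approximately 91.00 times as large.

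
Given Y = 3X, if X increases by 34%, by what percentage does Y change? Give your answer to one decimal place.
34.0%

For Y = 3X:
If X → X(1 + 0.34)
Then Y → Y · (1 + 0.34)^1
     = Y · 1.3400

Percentage change = ((1 + 0.34)^1 − 1) × 100% = 34.0%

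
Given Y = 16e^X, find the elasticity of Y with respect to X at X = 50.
Elasticity = 50

Elasticity = (dY/dX) · (X/Y)

dY/dX = 16·e^X
At X = 50: dY/dX = 16·e^50, Y = 16·e^50

Elasticity = (16·e^50) · (50 / (16·e^50)) = 50

Interpretation: for a small percentage change in X, the percentage change in Y is approximately 50.00 times as large.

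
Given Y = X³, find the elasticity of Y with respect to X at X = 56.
Elasticity = 3

Elasticity = (dY/dX) · (X/Y)

dY/dX = 3·X²
At X = 56: dY/dX = 9408, Y = 175616

Elasticity = 9408 · (56 / 175616) = 3

Interpretation: for a small percentage change in X, the percentage change in Y is approximately 3.00 times as large.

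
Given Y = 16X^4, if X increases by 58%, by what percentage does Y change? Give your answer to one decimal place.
523.2%

For Y = 16X^4:
If X → X(1 + 0.58)
Then Y → Y · (1 + 0.58)^4
     ≈ Y · 6.2320

Percentage change = ((1 + 0.58)^4 − 1) × 100% ≈ 523.2%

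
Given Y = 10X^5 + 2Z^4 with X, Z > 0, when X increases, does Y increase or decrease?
Y increases

Taking the partial derivative:
∂Y/∂X = 50X^4

∂Y/∂X = 50X^4 > 0 (assuming positive values)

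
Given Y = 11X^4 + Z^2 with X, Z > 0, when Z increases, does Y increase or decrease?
Y increases

Taking the partial derivative:
∂Y/∂Z = 2Z

∂Y/∂Z = 2Z > 0 (assuming positive values)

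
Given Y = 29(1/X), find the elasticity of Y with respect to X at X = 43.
Elasticity = -1

Elasticity = (dY/dX) · (X/Y)

dY/dX = -29/X²
At X = 43: dY/dX = -29/1849, Y = 29/43

Elasticity = (-29/1849) · (43 / (29/43)) = -1

Interpretation: for a small percentage change in X, the percentage change in Y is approximately -1.00 times as large.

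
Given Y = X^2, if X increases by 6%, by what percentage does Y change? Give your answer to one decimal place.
12.4%

For Y = X^2:
If X → X(1 + 0.06)
Then Y → Y · (1 + 0.06)^2
     = Y · 1.1236

Percentage change = ((1 + 0.06)^2 − 1) × 100% ≈ 12.4%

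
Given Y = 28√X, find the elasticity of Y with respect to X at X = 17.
Elasticity = 1/2

Elasticity = (dY/dX) · (X/Y)

dY/dX = 14/√X
At X = 17: dY/dX = 14·√17/17, Y = 28·√17

Elasticity = (14·√17/17) · (17 / (28·√17)) = 1/2

Interpretation: for a small percentage change in X, the percentage change in Y is approximately 0.50 times as large.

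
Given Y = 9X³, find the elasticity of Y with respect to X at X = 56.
Elasticity = 3

Elasticity = (dY/dX) · (X/Y)

dY/dX = 27·X²
At X = 56: dY/dX = 84672, Y = 1580544

Elasticity = 84672 · (56 / 1580544) = 3

Interpretation: for a small percentage change in X, the percentage change in Y is approximately 3.00 times as large.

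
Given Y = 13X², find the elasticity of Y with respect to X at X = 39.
Elasticity = 2

Elasticity = (dY/dX) · (X/Y)

dY/dX = 26·X
At X = 39: dY/dX = 1014, Y = 19773

Elasticity = 1014 · (39 / 19773) = 2

Interpretation: for a small percentage change in X, the percentage change in Y is approximately 2.00 times as large.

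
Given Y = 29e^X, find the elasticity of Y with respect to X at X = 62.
Elasticity = 62

Elasticity = (dY/dX) · (X/Y)

dY/dX = 29·e^X
At X = 62: dY/dX = 29·e^62, Y = 29·e^62

Elasticity = (29·e^62) · (62 / (29·e^62)) = 62

Interpretation: for a small percentage change in X, the percentage change in Y is approximately 62.00 times as large.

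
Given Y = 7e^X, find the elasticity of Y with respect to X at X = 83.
Elasticity = 83

Elasticity = (dY/dX) · (X/Y)

dY/dX = 7·e^X
At X = 83: dY/dX = 7·e^83, Y = 7·e^83

Elasticity = (7·e^83) · (83 / (7·e^83)) = 83

Interpretation: for a small percentage change in X, the percentage change in Y is approximately 83.00 times as large.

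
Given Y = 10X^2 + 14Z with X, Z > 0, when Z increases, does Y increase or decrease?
Y increases

Taking the partial derivative:
∂Y/∂Z = 14

∂Y/∂Z = 14 > 0 (assuming positive values)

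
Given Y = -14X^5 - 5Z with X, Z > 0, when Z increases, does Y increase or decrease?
Y decreases

Taking the partial derivative:
∂Y/∂Z = -5

∂Y/∂Z = -5 < 0 (assuming positive values)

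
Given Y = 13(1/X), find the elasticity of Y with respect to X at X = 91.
Elasticity = -1

Elasticity = (dY/dX) · (X/Y)

dY/dX = -13/X²
At X = 91: dY/dX = -1/637, Y = 1/7

Elasticity = (-1/637) · (91 / (1/7)) = -1

Interpretation: for a small percentage change in X, the percentage change in Y is approximately -1.00 times as large.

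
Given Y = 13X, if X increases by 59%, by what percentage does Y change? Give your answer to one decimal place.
59.0%

For Y = 13X:
If X → X(1 + 0.59)
Then Y → Y · (1 + 0.59)^1
     = Y · 1.5900

Percentage change = ((1 + 0.59)^1 − 1) × 100% = 59.0%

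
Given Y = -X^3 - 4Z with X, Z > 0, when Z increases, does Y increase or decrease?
Y decreases

Taking the partial derivative:
∂Y/∂Z = -4

∂Y/∂Z = -4 < 0 (assuming positive values)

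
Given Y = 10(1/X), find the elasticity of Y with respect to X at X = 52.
Elasticity = -1

Elasticity = (dY/dX) · (X/Y)

dY/dX = -10/X²
At X = 52: dY/dX = -5/1352, Y = 5/26

Elasticity = (-5/1352) · (52 / (5/26)) = -1

Interpretation: for a small percentage change in X, the percentage change in Y is approximately -1.00 times as large.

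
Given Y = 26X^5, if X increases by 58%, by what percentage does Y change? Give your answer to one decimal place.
884.7%

For Y = 26X^5:
If X → X(1 + 0.58)
Then Y → Y · (1 + 0.58)^5
     ≈ Y · 9.8466

Percentage change = ((1 + 0.58)^5 − 1) × 100% ≈ 884.7%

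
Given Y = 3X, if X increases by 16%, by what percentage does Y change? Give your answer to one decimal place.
16.0%

For Y = 3X:
If X → X(1 + 0.16)
Then Y → Y · (1 + 0.16)^1
     = Y · 1.1600

Percentage change = ((1 + 0.16)^1 − 1) × 100% = 16.0%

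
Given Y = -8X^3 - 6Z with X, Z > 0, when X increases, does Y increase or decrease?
Y decreases

Taking the partial derivative:
∂Y/∂X = -24X^2

∂Y/∂X = -24X^2 < 0 (assuming positive values)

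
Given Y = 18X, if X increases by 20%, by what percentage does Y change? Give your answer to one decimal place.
20.0%

For Y = 18X:
If X → X(1 + 0.2)
Then Y → Y · (1 + 0.2)^1
     = Y · 1.2000

Percentage change = ((1 + 0.2)^1 − 1) × 100% = 20.0%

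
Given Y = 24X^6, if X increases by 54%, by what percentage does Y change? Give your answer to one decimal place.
1233.9%

For Y = 24X^6:
If X → X(1 + 0.54)
Then Y → Y · (1 + 0.54)^6
     ≈ Y · 13.3390

Percentage change = ((1 + 0.54)^6 − 1) × 100% ≈ 1233.9%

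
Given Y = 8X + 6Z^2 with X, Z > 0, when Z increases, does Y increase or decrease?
Y increases

Taking the partial derivative:
∂Y/∂Z = 12Z

∂Y/∂Z = 12Z > 0 (assuming positive values)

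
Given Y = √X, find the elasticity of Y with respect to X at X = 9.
Elasticity = 1/2

Elasticity = (dY/dX) · (X/Y)

dY/dX = 1/(2·√X)
At X = 9: dY/dX = 1/6, Y = 3

Elasticity = (1/6) · (9 / 3) = 1/2

Interpretation: for a small percentage change in X, the percentage change in Y is approximately 0.50 times as large.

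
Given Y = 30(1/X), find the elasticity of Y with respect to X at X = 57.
Elasticity = -1

Elasticity = (dY/dX) · (X/Y)

dY/dX = -30/X²
At X = 57: dY/dX = -10/1083, Y = 10/19

Elasticity = (-10/1083) · (57 / (10/19)) = -1

Interpretation: for a small percentage change in X, the percentage change in Y is approximately -1.00 times as large.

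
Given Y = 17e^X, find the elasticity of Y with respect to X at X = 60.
Elasticity = 60

Elasticity = (dY/dX) · (X/Y)

dY/dX = 17·e^X
At X = 60: dY/dX = 17·e^60, Y = 17·e^60

Elasticity = (17·e^60) · (60 / (17·e^60)) = 60

Interpretation: for a small percentage change in X, the percentage change in Y is approximately 60.00 times as large.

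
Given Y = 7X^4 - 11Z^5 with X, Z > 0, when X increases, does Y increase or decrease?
Y increases

Taking the partial derivative:
∂Y/∂X = 28X^3

∂Y/∂X = 28X^3 > 0 (assuming positive values)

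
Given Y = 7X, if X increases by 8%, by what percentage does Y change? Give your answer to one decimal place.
8.0%

For Y = 7X:
If X → X(1 + 0.08)
Then Y → Y · (1 + 0.08)^1
     = Y · 1.0800

Percentage change = ((1 + 0.08)^1 − 1) × 100% = 8.0%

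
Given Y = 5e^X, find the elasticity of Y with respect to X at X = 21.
Elasticity = 21

Elasticity = (dY/dX) · (X/Y)

dY/dX = 5·e^X
At X = 21: dY/dX = 5·e^21, Y = 5·e^21

Elasticity = (5·e^21) · (21 / (5·e^21)) = 21

Interpretation: for a small percentage change in X, the percentage change in Y is approximately 21.00 times as large.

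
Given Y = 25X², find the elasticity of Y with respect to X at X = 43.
Elasticity = 2

Elasticity = (dY/dX) · (X/Y)

dY/dX = 50·X
At X = 43: dY/dX = 2150, Y = 46225

Elasticity = 2150 · (43 / 46225) = 2

Interpretation: for a small percentage change in X, the percentage change in Y is approximately 2.00 times as large.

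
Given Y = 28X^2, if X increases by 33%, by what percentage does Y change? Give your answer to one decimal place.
76.9%

For Y = 28X^2:
If X → X(1 + 0.33)
Then Y → Y · (1 + 0.33)^2
     = Y · 1.7689

Percentage change = ((1 + 0.33)^2 − 1) × 100% ≈ 76.9%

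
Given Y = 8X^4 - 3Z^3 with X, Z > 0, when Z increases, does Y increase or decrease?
Y decreases

Taking the partial derivative:
∂Y/∂Z = -9Z^2

∂Y/∂Z = -9Z^2 < 0 (assuming positive values)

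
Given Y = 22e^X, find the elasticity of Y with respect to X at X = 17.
Elasticity = 17

Elasticity = (dY/dX) · (X/Y)

dY/dX = 22·e^X
At X = 17: dY/dX = 22·e^17, Y = 22·e^17

Elasticity = (22·e^17) · (17 / (22·e^17)) = 17

Interpretation: for a small percentage change in X, the percentage change in Y is approximately 17.00 times as large.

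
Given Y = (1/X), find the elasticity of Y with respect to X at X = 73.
Elasticity = -1

Elasticity = (dY/dX) · (X/Y)

dY/dX = -1/X²
At X = 73: dY/dX = -1/5329, Y = 1/73

Elasticity = (-1/5329) · (73 / (1/73)) = -1

Interpretation: for a small percentage change in X, the percentage change in Y is approximately -1.00 times as large.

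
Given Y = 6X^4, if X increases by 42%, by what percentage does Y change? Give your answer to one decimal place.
306.6%

For Y = 6X^4:
If X → X(1 + 0.42)
Then Y → Y · (1 + 0.42)^4
     ≈ Y · 4.0659

Percentage change = ((1 + 0.42)^4 − 1) × 100% ≈ 306.6%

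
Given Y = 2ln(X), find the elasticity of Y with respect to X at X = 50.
Elasticity = 1/ln(50) ≈ 0.2556

Elasticity = (dY/dX) · (X/Y)

dY/dX = 2/X
At X = 50: dY/dX = 1/25, Y = 2·ln(50)

Elasticity = (1/25) · (50 / (2·ln(50))) = 1/ln(50) ≈ 0.2556

Interpretation: for a small percentage change in X, the percentage change in Y is approximately 0.26 times as large.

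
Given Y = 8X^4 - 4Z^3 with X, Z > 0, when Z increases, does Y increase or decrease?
Y decreases

Taking the partial derivative:
∂Y/∂Z = -12Z^2

∂Y/∂Z = -12Z^2 < 0 (assuming positive values)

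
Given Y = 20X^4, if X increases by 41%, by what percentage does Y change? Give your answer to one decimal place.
295.3%

For Y = 20X^4:
If X → X(1 + 0.41)
Then Y → Y · (1 + 0.41)^4
     ≈ Y · 3.9525

Percentage change = ((1 + 0.41)^4 − 1) × 100% ≈ 295.3%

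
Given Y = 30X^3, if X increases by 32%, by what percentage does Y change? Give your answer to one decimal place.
130.0%

For Y = 30X^3:
If X → X(1 + 0.32)
Then Y → Y · (1 + 0.32)^3
     ≈ Y · 2.3000

Percentage change = ((1 + 0.32)^3 − 1) × 100% ≈ 130.0%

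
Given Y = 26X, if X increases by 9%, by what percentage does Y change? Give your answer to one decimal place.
9.0%

For Y = 26X:
If X → X(1 + 0.09)
Then Y → Y · (1 + 0.09)^1
     = Y · 1.0900

Percentage change = ((1 + 0.09)^1 − 1) × 100% = 9.0%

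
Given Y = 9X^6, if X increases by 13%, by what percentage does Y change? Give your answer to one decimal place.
108.2%

For Y = 9X^6:
If X → X(1 + 0.13)
Then Y → Y · (1 + 0.13)^6
     ≈ Y · 2.0820

Percentage change = ((1 + 0.13)^6 − 1) × 100% ≈ 108.2%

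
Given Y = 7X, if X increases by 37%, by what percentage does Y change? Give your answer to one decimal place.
37.0%

For Y = 7X:
If X → X(1 + 0.37)
Then Y → Y · (1 + 0.37)^1
     = Y · 1.3700

Percentage change = ((1 + 0.37)^1 − 1) × 100% = 37.0%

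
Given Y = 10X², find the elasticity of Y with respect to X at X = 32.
Elasticity = 2

Elasticity = (dY/dX) · (X/Y)

dY/dX = 20·X
At X = 32: dY/dX = 640, Y = 10240

Elasticity = 640 · (32 / 10240) = 2

Interpretation: for a small percentage change in X, the percentage change in Y is approximately 2.00 times as large.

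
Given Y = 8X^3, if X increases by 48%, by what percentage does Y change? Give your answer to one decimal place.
224.2%

For Y = 8X^3:
If X → X(1 + 0.48)
Then Y → Y · (1 + 0.48)^3
     ≈ Y · 3.2418

Percentage change = ((1 + 0.48)^3 − 1) × 100% ≈ 224.2%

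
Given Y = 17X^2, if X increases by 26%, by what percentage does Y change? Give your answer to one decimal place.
58.8%

For Y = 17X^2:
If X → X(1 + 0.26)
Then Y → Y · (1 + 0.26)^2
     = Y · 1.5876

Percentage change = ((1 + 0.26)^2 − 1) × 100% ≈ 58.8%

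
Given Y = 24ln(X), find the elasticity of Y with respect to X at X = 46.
Elasticity = 1/ln(46) ≈ 0.2612

Elasticity = (dY/dX) · (X/Y)

dY/dX = 24/X
At X = 46: dY/dX = 12/23, Y = 24·ln(46)

Elasticity = (12/23) · (46 / (24·ln(46))) = 1/ln(46) ≈ 0.2612

Interpretation: for a small percentage change in X, the percentage change in Y is approximately 0.26 times as large.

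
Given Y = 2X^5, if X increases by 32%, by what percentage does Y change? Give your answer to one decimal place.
300.7%

For Y = 2X^5:
If X → X(1 + 0.32)
Then Y → Y · (1 + 0.32)^5
     ≈ Y · 4.0075

Percentage change = ((1 + 0.32)^5 − 1) × 100% ≈ 300.7%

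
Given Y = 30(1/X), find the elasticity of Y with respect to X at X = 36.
Elasticity = -1

Elasticity = (dY/dX) · (X/Y)

dY/dX = -30/X²
At X = 36: dY/dX = -5/216, Y = 5/6

Elasticity = (-5/216) · (36 / (5/6)) = -1

Interpretation: for a small percentage change in X, the percentage change in Y is approximately -1.00 times as large.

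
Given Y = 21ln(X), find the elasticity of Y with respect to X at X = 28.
Elasticity = 1/ln(28) ≈ 0.3001

Elasticity = (dY/dX) · (X/Y)

dY/dX = 21/X
At X = 28: dY/dX = 3/4, Y = 21·ln(28)

Elasticity = (3/4) · (28 / (21·ln(28))) = 1/ln(28) ≈ 0.3001

Interpretation: for a small percentage change in X, the percentage change in Y is approximately 0.30 times as large.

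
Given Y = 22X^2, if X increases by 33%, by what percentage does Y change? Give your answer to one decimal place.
76.9%

For Y = 22X^2:
If X → X(1 + 0.33)
Then Y → Y · (1 + 0.33)^2
     = Y · 1.7689

Percentage change = ((1 + 0.33)^2 − 1) × 100% ≈ 76.9%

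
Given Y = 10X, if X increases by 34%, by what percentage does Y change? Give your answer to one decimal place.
34.0%

For Y = 10X:
If X → X(1 + 0.34)
Then Y → Y · (1 + 0.34)^1
     = Y · 1.3400

Percentage change = ((1 + 0.34)^1 − 1) × 100% = 34.0%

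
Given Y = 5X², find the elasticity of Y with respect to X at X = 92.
Elasticity = 2

Elasticity = (dY/dX) · (X/Y)

dY/dX = 10·X
At X = 92: dY/dX = 920, Y = 42320

Elasticity = 920 · (92 / 42320) = 2

Interpretation: for a small percentage change in X, the percentage change in Y is approximately 2.00 times as large.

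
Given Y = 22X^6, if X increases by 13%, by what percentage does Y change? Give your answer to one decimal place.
108.2%

For Y = 22X^6:
If X → X(1 + 0.13)
Then Y → Y · (1 + 0.13)^6
     ≈ Y · 2.0820

Percentage change = ((1 + 0.13)^6 − 1) × 100% ≈ 108.2%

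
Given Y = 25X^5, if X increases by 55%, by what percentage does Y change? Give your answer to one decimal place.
794.7%

For Y = 25X^5:
If X → X(1 + 0.55)
Then Y → Y · (1 + 0.55)^5
     ≈ Y · 8.9466

Percentage change = ((1 + 0.55)^5 − 1) × 100% ≈ 794.7%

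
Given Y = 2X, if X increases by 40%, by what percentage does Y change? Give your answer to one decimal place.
40.0%

For Y = 2X:
If X → X(1 + 0.4)
Then Y → Y · (1 + 0.4)^1
     = Y · 1.4000

Percentage change = ((1 + 0.4)^1 − 1) × 100% = 40.0%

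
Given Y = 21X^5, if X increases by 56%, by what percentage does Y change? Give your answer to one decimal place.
823.9%

For Y = 21X^5:
If X → X(1 + 0.56)
Then Y → Y · (1 + 0.56)^5
     ≈ Y · 9.2390

Percentage change = ((1 + 0.56)^5 − 1) × 100% ≈ 823.9%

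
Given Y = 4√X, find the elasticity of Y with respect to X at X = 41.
Elasticity = 1/2

Elasticity = (dY/dX) · (X/Y)

dY/dX = 2/√X
At X = 41: dY/dX = 2·√41/41, Y = 4·√41

Elasticity = (2·√41/41) · (41 / (4·√41)) = 1/2

Interpretation: for a small percentage change in X, the percentage change in Y is approximately 0.50 times as large.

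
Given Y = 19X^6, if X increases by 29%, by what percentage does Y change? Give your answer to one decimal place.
360.8%

For Y = 19X^6:
If X → X(1 + 0.29)
Then Y → Y · (1 + 0.29)^6
     ≈ Y · 4.6083

Percentage change = ((1 + 0.29)^6 − 1) × 100% ≈ 360.8%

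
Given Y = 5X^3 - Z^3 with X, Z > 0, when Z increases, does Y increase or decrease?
Y decreases

Taking the partial derivative:
∂Y/∂Z = -3Z^2

∂Y/∂Z = -3Z^2 < 0 (assuming positive values)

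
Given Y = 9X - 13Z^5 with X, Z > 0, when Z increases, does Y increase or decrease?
Y decreases

Taking the partial derivative:
∂Y/∂Z = -65Z^4

∂Y/∂Z = -65Z^4 < 0 (assuming positive values)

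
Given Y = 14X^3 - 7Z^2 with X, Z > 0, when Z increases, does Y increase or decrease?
Y decreases

Taking the partial derivative:
∂Y/∂Z = -14Z

∂Y/∂Z = -14Z < 0 (assuming positive values)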